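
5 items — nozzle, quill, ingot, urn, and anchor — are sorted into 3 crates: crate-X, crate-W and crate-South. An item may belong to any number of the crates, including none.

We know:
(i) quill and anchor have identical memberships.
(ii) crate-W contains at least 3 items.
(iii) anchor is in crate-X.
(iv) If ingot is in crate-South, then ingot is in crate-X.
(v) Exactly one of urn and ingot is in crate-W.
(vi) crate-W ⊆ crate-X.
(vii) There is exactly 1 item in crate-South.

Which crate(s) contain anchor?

From (iii): anchor ∈ crate-X.
(i): quill matches anchor: quill ∈ crate-X.
Suppose anchor ∉ crate-W: no assignment then satisfies all the clues, so anchor ∈ crate-W.

anchor: crate-W, crate-X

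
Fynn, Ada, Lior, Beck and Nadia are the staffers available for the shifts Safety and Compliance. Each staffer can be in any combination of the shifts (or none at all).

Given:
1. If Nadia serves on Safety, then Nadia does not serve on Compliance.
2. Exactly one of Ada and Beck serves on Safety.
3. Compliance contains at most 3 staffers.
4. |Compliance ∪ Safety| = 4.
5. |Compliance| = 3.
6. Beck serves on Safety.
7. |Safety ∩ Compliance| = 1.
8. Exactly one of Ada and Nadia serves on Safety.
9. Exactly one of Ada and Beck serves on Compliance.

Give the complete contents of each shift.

Safety = {Beck, Nadia}; Compliance = {Beck, Fynn, Lior}

From (6): Beck ∈ Safety.
(2) (exactly one): Ada ∉ Safety.
(8) (exactly one): Nadia ∈ Safety.
(1): Nadia ∉ Compliance.
Suppose Fynn ∈ Safety: no assignment then satisfies all the clues, so Fynn ∉ Safety.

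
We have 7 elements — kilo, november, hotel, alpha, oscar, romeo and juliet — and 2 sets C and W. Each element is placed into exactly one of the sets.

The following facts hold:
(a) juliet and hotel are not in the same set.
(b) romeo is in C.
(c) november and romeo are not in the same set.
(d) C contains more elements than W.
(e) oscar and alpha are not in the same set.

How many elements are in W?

3

From (b): romeo ∈ C.
(c): november ∉ C.
Only one set left: november ∈ W.
Suppose kilo ∉ C: no assignment then satisfies all the clues, so kilo ∈ C.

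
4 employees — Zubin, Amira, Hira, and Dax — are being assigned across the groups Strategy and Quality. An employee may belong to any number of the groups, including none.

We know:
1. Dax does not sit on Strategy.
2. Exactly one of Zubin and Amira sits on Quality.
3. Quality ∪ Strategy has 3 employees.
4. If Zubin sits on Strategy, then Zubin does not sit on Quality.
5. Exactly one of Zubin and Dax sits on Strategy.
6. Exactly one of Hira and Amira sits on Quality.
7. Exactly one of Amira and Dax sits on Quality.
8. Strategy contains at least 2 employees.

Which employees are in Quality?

Quality = {Amira}

From (1): Dax ∉ Strategy.
(5) (exactly one): Zubin ∈ Strategy.
(4): Zubin ∉ Quality.
(2) (exactly one): Amira ∈ Quality.
(6) (exactly one): Hira ∉ Quality.
(7) (exactly one): Dax ∉ Quality.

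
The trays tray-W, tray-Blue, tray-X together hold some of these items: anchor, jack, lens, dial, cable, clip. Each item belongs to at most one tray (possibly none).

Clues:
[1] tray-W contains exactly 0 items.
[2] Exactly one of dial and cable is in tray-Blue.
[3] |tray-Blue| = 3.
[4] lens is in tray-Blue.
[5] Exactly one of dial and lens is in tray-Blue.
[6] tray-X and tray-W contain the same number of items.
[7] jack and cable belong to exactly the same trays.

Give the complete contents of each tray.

tray-W = {}; tray-Blue = {cable, jack, lens}; tray-X = {}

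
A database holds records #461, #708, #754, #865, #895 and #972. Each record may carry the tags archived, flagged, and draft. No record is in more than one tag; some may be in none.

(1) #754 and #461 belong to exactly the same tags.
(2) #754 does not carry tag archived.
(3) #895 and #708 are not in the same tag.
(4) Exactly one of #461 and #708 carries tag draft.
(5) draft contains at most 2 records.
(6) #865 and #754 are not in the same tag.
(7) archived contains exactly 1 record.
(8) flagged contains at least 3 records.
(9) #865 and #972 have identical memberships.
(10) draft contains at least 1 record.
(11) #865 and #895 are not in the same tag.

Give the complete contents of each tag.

From (2): #754 ∉ archived.
(1): #461 matches #754: #461 ∉ archived.
Suppose #461 ∈ flagged: no assignment then satisfies all the clues, so #461 ∉ flagged.

archived = {#895}; flagged = {#708, #865, #972}; draft = {#461, #754}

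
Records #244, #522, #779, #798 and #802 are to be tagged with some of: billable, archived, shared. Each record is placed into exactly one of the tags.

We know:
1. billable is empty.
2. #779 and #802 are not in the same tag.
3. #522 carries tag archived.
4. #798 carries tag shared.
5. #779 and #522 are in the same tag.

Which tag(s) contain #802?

From (3): #522 ∈ archived.
From (4): #798 ∈ shared.
(1): billable already has 0, so the rest are out.
(5): #779 matches #522: #779 ∈ archived.
(2): #802 ∉ archived.
Only one tag left: #802 ∈ shared.

#802: shared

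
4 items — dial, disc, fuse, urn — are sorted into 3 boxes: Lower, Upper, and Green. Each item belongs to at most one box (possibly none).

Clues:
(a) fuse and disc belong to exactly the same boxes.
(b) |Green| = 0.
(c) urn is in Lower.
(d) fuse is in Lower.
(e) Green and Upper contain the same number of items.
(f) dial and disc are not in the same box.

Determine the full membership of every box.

From (c): urn ∈ Lower.
From (d): fuse ∈ Lower.
(a): disc matches fuse: disc ∈ Lower.
(b): Green already has 0, so the rest are out.
(f): dial ∉ Lower.
Suppose dial ∈ Upper: no assignment then satisfies all the clues, so dial ∉ Upper.

Lower = {disc, fuse, urn}; Upper = {}; Green = {}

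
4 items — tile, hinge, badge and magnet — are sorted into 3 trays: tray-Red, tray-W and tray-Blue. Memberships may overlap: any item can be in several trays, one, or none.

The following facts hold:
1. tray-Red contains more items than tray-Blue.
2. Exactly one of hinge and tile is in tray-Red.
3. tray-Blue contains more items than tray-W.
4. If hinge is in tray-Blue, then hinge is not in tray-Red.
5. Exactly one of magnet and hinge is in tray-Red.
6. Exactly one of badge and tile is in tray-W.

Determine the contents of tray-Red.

tray-Red = {badge, magnet, tile}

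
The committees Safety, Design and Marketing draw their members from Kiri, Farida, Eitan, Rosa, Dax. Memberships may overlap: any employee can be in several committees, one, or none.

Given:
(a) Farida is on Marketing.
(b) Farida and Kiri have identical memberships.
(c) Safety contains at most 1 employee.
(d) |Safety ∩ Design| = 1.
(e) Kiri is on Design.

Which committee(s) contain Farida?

Farida: Design, Marketing

From (a): Farida ∈ Marketing.
From (e): Kiri ∈ Design.
(b): Farida matches Kiri: Farida ∈ Design.
(b): Kiri matches Farida: Kiri ∈ Marketing.
Suppose Farida ∈ Safety: no assignment then satisfies all the clues, so Farida ∉ Safety.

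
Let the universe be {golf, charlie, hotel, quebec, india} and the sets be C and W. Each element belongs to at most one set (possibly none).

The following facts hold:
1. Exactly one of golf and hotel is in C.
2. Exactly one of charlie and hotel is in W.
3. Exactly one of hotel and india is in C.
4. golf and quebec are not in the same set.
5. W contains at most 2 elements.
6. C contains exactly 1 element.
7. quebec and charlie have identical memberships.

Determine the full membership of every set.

C = {hotel}; W = {charlie, quebec}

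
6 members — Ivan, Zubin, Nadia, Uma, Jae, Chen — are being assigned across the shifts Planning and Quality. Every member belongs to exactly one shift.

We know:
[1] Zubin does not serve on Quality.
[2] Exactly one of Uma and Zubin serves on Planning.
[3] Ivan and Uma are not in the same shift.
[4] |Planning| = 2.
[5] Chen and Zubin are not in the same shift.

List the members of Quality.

From (1): Zubin ∉ Quality.
Only one shift left: Zubin ∈ Planning.
(2) (exactly one): Uma ∉ Planning.
(5): Chen ∉ Planning.
Only one shift left: Uma ∈ Quality.
Only one shift left: Chen ∈ Quality.
(3): Ivan ∉ Quality.
Only one shift left: Ivan ∈ Planning.
(4): Planning already has 2, so the rest are out.
Only one shift left: Nadia ∈ Quality.
Only one shift left: Jae ∈ Quality.

Quality = {Chen, Jae, Nadia, Uma}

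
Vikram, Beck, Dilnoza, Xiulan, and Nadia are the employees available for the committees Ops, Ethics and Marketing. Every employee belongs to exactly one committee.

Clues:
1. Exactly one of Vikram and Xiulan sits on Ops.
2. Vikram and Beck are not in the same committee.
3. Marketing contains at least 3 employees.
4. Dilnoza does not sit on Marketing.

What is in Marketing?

Marketing = {Beck, Nadia, Xiulan}

From (4): Dilnoza ∉ Marketing.
Suppose Vikram ∈ Marketing: no assignment then satisfies all the clues, so Vikram ∉ Marketing.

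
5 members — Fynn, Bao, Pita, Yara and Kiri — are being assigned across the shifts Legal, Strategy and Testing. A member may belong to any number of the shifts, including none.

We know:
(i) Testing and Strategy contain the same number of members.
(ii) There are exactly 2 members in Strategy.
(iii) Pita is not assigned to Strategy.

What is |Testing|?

2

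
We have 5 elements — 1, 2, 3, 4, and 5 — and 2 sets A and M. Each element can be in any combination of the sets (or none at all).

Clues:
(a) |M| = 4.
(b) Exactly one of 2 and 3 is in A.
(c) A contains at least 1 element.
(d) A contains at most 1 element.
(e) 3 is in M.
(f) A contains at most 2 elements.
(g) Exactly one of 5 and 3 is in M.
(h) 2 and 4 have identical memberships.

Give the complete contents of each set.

A = {3}; M = {1, 2, 3, 4}

From (e): 3 ∈ M.
(g) (exactly one): 5 ∉ M.
(a): only 4 candidates remain for M, so all are in.
Suppose 1 ∈ A: no assignment then satisfies all the clues, so 1 ∉ A.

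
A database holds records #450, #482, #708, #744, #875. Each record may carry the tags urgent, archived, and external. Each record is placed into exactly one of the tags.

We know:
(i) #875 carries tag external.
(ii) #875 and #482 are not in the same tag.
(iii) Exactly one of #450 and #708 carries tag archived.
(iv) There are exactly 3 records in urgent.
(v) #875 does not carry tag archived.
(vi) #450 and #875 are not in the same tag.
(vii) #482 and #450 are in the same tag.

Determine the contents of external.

external = {#875}

From (i): #875 ∈ external.
(ii): #482 ∉ external.
(vi): #450 ∉ external.
Suppose #708 ∈ external: no assignment then satisfies all the clues, so #708 ∉ external.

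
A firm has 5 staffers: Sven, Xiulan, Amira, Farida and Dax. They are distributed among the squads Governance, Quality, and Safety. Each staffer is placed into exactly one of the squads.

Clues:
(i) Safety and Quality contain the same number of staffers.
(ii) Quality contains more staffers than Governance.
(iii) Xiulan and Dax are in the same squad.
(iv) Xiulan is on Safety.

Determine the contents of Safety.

Safety = {Dax, Xiulan}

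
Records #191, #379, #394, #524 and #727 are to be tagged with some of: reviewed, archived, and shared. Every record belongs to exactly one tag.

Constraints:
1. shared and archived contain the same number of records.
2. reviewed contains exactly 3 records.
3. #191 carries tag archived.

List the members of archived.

archived = {#191}

From (3): #191 ∈ archived.
Suppose #379 ∈ archived: no assignment then satisfies all the clues, so #379 ∉ archived.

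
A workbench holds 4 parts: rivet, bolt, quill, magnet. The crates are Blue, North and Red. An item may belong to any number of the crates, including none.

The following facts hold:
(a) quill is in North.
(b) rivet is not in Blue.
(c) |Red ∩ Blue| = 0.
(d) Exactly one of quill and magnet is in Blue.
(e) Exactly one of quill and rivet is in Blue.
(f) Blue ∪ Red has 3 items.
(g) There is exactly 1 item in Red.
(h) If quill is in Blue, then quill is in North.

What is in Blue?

From (a): quill ∈ North.
From (b): rivet ∉ Blue.
(e) (exactly one): quill ∈ Blue.
(d) (exactly one): magnet ∉ Blue.
Suppose bolt ∉ Blue: no assignment then satisfies all the clues, so bolt ∈ Blue.

Blue = {bolt, quill}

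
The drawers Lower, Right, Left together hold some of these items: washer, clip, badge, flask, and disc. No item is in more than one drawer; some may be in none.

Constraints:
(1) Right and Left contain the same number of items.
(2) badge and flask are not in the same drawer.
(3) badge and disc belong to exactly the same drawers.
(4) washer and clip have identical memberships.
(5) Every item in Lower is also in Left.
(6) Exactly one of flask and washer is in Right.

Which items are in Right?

Right = {clip, washer}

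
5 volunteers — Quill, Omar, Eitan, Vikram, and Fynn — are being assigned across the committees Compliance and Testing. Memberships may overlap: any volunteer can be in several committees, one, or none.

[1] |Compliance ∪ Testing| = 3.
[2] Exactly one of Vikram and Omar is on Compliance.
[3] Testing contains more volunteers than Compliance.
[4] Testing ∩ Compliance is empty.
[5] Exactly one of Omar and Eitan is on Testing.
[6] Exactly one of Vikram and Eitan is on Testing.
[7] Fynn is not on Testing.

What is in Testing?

Testing = {Eitan, Quill}

From (7): Fynn ∉ Testing.
Suppose Quill ∉ Testing: no assignment then satisfies all the clues, so Quill ∈ Testing.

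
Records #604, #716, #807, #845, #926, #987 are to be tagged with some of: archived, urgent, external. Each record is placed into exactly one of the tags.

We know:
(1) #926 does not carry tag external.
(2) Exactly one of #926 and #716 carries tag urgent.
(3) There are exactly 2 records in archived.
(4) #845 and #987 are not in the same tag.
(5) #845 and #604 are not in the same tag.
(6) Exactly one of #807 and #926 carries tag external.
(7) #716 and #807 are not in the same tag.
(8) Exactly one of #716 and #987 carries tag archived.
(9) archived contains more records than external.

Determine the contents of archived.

archived = {#716, #845}

From (1): #926 ∉ external.
(6) (exactly one): #807 ∈ external.
(7): #716 ∉ external.
Suppose #604 ∈ archived: no assignment then satisfies all the clues, so #604 ∉ archived.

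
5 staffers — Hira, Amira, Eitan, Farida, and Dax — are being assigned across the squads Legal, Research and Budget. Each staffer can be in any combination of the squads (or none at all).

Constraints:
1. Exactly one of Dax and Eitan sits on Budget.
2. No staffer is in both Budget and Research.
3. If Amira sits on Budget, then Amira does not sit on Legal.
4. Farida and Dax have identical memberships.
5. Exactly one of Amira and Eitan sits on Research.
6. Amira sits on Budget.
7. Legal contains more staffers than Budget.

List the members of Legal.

Legal = {Dax, Eitan, Farida, Hira}

From (6): Amira ∈ Budget.
(2) (disjoint): Amira ∉ Research.
(3): Amira ∉ Legal.
(5) (exactly one): Eitan ∈ Research.
(2) (disjoint): Eitan ∉ Budget.
(1) (exactly one): Dax ∈ Budget.
(2) (disjoint): Dax ∉ Research.
(4): Farida matches Dax: Farida ∉ Research.
(4): Farida matches Dax: Farida ∈ Budget.
Suppose Hira ∉ Legal: no assignment then satisfies all the clues, so Hira ∈ Legal.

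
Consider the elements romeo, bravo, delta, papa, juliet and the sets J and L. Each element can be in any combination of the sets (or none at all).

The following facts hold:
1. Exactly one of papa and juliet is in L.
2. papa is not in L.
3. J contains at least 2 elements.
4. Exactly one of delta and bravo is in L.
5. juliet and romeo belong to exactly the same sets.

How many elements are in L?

3

From (2): papa ∉ L.
(1) (exactly one): juliet ∈ L.
(5): romeo matches juliet: romeo ∈ L.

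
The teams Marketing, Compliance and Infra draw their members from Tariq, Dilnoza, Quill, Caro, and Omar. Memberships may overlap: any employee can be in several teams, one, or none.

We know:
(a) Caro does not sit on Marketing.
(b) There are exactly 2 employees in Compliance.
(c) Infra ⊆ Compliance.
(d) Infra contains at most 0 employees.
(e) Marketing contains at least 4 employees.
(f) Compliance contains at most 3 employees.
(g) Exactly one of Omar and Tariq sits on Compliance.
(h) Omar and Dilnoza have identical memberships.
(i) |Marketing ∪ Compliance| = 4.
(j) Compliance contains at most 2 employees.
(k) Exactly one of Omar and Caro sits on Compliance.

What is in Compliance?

Compliance = {Dilnoza, Omar}

From (a): Caro ∉ Marketing.
(d): Infra already has 0, so the rest are out.
(e): only 4 candidates remain for Marketing, so all are in.
Suppose Tariq ∈ Compliance: no assignment then satisfies all the clues, so Tariq ∉ Compliance.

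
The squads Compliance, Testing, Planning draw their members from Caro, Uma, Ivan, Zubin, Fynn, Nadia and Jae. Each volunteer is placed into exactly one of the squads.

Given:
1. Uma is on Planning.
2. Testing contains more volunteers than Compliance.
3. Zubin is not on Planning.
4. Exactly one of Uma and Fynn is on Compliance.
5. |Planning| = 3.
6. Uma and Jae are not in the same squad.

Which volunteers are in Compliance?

Compliance = {Fynn}

From (1): Uma ∈ Planning.
From (3): Zubin ∉ Planning.
(4) (exactly one): Fynn ∈ Compliance.
(6): Jae ∉ Planning.
Suppose Caro ∈ Compliance: no assignment then satisfies all the clues, so Caro ∉ Compliance.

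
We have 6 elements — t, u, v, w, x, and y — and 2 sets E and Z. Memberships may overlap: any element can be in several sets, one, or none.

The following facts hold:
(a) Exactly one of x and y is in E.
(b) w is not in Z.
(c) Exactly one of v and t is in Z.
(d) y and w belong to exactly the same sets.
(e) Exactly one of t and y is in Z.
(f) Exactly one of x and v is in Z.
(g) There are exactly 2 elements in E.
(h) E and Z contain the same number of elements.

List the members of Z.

From (b): w ∉ Z.
(d): y matches w: y ∉ Z.
(e) (exactly one): t ∈ Z.
(c) (exactly one): v ∉ Z.
(f) (exactly one): x ∈ Z.
Suppose u ∈ Z: no assignment then satisfies all the clues, so u ∉ Z.

Z = {t, x}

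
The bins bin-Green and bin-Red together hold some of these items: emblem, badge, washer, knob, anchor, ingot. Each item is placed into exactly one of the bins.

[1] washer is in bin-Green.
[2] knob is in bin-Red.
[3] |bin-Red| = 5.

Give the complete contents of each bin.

bin-Green = {washer}; bin-Red = {anchor, badge, emblem, ingot, knob}

From (1): washer ∈ bin-Green.
From (2): knob ∈ bin-Red.
(3): only 5 candidates remain for bin-Red, so all are in.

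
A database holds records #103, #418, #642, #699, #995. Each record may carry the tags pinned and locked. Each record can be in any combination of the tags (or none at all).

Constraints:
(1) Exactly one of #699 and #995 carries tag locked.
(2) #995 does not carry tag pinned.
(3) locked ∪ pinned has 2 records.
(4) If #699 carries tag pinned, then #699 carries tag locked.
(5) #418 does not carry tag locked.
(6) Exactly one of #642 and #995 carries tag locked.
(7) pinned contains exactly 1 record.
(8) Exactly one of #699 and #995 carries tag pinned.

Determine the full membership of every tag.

pinned = {#699}; locked = {#642, #699}

From (2): #995 ∉ pinned.
From (5): #418 ∉ locked.
(8) (exactly one): #699 ∈ pinned.
(4): #699 ∈ locked.
(7): pinned already has 1, so the rest are out.
(1) (exactly one): #995 ∉ locked.
(6) (exactly one): #642 ∈ locked.
Suppose #103 ∈ locked: no assignment then satisfies all the clues, so #103 ∉ locked.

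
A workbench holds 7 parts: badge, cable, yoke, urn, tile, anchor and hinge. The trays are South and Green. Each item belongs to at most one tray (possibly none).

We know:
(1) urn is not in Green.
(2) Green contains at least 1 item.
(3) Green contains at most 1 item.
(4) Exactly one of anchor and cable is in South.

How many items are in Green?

1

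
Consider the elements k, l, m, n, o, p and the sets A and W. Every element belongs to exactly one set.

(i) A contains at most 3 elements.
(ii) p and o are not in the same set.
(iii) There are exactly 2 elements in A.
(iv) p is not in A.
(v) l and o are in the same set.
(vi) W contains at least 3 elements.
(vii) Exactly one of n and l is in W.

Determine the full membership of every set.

From (iv): p ∉ A.
Only one set left: p ∈ W.
(ii): o ∉ W.
(v): l matches o: l ∉ W.
(vii) (exactly one): n ∈ W.
Only one set left: l ∈ A.
Only one set left: o ∈ A.
(iii): A already has 2, so the rest are out.
Only one set left: k ∈ W.
Only one set left: m ∈ W.

A = {l, o}; W = {k, m, n, p}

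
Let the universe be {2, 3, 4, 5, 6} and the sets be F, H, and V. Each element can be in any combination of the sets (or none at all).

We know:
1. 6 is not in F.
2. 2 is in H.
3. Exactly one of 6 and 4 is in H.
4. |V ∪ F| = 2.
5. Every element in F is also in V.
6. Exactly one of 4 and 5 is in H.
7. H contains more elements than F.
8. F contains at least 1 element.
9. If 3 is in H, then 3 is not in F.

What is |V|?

2

From (1): 6 ∉ F.
From (2): 2 ∈ H.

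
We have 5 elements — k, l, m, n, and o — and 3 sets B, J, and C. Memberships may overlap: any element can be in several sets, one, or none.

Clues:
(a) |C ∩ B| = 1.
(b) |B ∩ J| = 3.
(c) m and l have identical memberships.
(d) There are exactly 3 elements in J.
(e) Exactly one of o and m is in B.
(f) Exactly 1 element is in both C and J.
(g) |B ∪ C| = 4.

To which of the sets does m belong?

m: B, J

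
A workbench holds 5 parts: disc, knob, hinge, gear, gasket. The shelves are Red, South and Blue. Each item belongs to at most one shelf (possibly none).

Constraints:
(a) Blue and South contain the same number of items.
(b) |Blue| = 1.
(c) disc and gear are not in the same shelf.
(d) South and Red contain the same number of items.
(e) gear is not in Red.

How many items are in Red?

1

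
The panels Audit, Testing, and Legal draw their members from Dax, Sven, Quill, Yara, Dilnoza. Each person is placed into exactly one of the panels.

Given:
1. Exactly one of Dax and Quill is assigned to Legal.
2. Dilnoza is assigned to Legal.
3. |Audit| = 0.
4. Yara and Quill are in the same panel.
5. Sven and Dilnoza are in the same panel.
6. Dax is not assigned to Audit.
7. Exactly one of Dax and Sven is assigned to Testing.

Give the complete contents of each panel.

From (2): Dilnoza ∈ Legal.
From (6): Dax ∉ Audit.
(3): Audit already has 0, so the rest are out.
(5): Sven matches Dilnoza: Sven ∉ Testing.
(5): Sven matches Dilnoza: Sven ∈ Legal.
(7) (exactly one): Dax ∈ Testing.
(1) (exactly one): Quill ∈ Legal.
(4): Yara matches Quill: Yara ∉ Testing.
(4): Yara matches Quill: Yara ∈ Legal.

Audit = {}; Testing = {Dax}; Legal = {Dilnoza, Quill, Sven, Yara}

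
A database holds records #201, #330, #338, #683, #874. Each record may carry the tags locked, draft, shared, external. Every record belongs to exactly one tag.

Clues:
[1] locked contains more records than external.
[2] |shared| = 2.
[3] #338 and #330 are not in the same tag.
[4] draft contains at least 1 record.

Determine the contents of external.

external = {}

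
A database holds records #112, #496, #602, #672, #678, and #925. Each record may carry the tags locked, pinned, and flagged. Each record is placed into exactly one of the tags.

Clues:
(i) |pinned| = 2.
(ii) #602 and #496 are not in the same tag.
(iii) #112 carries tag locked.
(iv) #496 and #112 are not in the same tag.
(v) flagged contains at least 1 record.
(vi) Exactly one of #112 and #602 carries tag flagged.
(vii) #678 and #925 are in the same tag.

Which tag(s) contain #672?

#672: pinned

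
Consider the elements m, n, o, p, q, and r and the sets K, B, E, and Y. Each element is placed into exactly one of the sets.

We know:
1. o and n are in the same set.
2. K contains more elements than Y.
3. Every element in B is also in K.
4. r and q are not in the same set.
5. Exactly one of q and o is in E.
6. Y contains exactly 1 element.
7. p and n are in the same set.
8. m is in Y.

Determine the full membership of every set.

From (8): m ∈ Y.
(6): Y already has 1, so the rest are out.
Suppose n ∉ K: no assignment then satisfies all the clues, so n ∈ K.

K = {n, o, p, r}; B = {}; E = {q}; Y = {m}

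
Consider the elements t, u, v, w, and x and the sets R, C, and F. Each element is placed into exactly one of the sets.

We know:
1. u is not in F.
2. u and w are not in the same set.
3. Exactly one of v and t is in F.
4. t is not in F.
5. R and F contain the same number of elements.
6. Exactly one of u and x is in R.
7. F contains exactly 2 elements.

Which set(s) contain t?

From (1): u ∉ F.
From (4): t ∉ F.
(3) (exactly one): v ∈ F.
Suppose t ∉ R: no assignment then satisfies all the clues, so t ∈ R.

t: R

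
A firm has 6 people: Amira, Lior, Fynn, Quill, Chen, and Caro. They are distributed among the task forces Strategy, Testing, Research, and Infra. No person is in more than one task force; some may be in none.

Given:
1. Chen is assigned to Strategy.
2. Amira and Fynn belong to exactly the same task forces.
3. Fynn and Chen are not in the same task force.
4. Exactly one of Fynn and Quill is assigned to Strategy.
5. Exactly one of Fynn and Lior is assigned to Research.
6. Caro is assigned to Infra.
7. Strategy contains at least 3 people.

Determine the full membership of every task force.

Strategy = {Chen, Lior, Quill}; Testing = {}; Research = {Amira, Fynn}; Infra = {Caro}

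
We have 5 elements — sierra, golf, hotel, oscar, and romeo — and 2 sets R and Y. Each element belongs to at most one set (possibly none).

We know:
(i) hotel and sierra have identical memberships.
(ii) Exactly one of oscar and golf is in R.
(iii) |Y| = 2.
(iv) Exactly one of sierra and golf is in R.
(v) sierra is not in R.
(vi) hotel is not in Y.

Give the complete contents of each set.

R = {golf}; Y = {oscar, romeo}

From (v): sierra ∉ R.
From (vi): hotel ∉ Y.
(i): hotel matches sierra: hotel ∉ R.
(i): sierra matches hotel: sierra ∉ Y.
(iv) (exactly one): golf ∈ R.
(ii) (exactly one): oscar ∉ R.
(iii): only 2 candidates remain for Y, so all are in.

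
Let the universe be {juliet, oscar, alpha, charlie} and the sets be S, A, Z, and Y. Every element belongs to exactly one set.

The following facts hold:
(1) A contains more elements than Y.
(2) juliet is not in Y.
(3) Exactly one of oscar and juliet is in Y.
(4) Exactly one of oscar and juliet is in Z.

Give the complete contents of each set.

S = {}; A = {alpha, charlie}; Z = {juliet}; Y = {oscar}

From (2): juliet ∉ Y.
(3) (exactly one): oscar ∈ Y.
(4) (exactly one): juliet ∈ Z.
Suppose alpha ∈ S: no assignment then satisfies all the clues, so alpha ∉ S.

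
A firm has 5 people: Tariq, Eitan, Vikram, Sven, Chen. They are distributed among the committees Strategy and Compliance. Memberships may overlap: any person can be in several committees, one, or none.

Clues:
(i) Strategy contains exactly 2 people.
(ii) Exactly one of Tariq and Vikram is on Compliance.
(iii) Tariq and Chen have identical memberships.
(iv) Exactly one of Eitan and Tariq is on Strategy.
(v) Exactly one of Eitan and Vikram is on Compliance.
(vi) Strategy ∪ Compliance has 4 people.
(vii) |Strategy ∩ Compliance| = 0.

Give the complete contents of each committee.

Strategy = {Chen, Tariq}; Compliance = {Sven, Vikram}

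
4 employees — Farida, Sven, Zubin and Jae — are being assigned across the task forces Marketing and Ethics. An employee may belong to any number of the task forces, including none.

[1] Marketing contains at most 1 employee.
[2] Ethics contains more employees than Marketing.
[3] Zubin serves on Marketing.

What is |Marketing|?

From (3): Zubin ∈ Marketing.
(1): Marketing already has 1, so the rest are out.

1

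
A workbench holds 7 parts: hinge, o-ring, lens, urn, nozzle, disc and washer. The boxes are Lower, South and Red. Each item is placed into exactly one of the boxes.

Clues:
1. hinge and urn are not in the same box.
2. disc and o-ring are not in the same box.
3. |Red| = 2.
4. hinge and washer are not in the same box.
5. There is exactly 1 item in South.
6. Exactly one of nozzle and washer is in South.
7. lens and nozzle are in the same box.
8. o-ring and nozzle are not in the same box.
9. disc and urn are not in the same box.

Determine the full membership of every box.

Lower = {disc, hinge, lens, nozzle}; South = {washer}; Red = {o-ring, urn}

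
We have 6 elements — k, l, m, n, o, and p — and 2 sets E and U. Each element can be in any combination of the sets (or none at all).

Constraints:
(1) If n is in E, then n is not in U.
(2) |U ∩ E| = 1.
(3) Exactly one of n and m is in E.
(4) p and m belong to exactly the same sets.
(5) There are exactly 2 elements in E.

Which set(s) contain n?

n: E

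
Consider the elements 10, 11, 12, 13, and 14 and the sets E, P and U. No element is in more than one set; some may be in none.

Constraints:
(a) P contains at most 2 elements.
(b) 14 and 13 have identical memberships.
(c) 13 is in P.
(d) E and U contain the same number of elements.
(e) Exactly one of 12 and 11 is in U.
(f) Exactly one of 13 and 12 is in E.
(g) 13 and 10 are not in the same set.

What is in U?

From (c): 13 ∈ P.
(b): 14 matches 13: 14 ∉ E.
(b): 14 matches 13: 14 ∈ P.
(f) (exactly one): 12 ∈ E.
(g): 10 ∉ P.
(a): P already has 2, so the rest are out.
(e) (exactly one): 11 ∈ U.
Suppose 10 ∈ U: no assignment then satisfies all the clues, so 10 ∉ U.

U = {11}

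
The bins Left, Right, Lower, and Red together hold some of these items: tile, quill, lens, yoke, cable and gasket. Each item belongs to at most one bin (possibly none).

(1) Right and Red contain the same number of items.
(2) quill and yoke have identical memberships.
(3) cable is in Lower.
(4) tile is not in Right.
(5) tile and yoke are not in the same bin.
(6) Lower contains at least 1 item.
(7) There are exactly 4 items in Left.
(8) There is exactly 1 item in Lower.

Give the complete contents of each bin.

From (3): cable ∈ Lower.
From (4): tile ∉ Right.
(8): Lower already has 1, so the rest are out.
Suppose tile ∈ Left: no assignment then satisfies all the clues, so tile ∉ Left.

Left = {gasket, lens, quill, yoke}; Right = {}; Lower = {cable}; Red = {}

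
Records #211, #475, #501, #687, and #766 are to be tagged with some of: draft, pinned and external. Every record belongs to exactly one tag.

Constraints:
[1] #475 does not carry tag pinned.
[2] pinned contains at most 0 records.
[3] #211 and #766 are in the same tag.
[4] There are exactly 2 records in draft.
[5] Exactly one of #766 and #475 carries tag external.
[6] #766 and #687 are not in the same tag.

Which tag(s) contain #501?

#501: external

From (1): #475 ∉ pinned.
(2): pinned already has 0, so the rest are out.
Suppose #501 ∈ draft: no assignment then satisfies all the clues, so #501 ∉ draft.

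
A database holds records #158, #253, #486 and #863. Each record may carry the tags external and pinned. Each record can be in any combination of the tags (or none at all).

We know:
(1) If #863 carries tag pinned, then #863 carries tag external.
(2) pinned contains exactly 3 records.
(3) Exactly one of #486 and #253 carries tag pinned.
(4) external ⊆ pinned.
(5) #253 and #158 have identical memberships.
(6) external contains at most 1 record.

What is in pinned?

pinned = {#158, #253, #863}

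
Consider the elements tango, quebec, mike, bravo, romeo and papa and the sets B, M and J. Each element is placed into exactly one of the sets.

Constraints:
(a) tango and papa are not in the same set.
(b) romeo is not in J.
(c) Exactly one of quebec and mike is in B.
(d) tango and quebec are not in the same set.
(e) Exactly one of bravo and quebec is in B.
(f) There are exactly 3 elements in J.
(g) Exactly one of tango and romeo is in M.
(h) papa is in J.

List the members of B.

B = {quebec, romeo}

From (b): romeo ∉ J.
From (h): papa ∈ J.
(a): tango ∉ J.
Suppose tango ∈ B: no assignment then satisfies all the clues, so tango ∉ B.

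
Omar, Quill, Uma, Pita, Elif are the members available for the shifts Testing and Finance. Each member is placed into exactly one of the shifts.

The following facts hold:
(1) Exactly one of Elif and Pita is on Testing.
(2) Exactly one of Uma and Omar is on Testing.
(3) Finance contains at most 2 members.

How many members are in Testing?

3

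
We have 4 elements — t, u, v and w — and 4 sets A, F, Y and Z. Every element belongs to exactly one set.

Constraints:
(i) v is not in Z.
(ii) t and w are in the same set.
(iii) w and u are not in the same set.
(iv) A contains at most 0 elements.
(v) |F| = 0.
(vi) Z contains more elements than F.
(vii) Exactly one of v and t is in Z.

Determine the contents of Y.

From (i): v ∉ Z.
(iv): A already has 0, so the rest are out.
(v): F already has 0, so the rest are out.
(vii) (exactly one): t ∈ Z.
Only one set left: v ∈ Y.
(ii): w matches t: w ∉ Y.
(ii): w matches t: w ∈ Z.
(iii): u ∉ Z.
Only one set left: u ∈ Y.

Y = {u, v}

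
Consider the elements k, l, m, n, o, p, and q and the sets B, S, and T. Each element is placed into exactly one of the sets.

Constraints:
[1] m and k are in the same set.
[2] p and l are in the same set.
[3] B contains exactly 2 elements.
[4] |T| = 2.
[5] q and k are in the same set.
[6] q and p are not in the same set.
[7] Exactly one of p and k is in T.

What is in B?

B = {n, o}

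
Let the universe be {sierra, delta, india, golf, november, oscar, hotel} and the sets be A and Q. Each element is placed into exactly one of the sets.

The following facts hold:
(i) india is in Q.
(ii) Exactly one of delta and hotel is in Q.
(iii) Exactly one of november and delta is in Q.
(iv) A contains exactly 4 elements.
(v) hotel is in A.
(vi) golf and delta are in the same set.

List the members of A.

From (i): india ∈ Q.
From (v): hotel ∈ A.
(ii) (exactly one): delta ∈ Q.
(iii) (exactly one): november ∉ Q.
(vi): golf matches delta: golf ∉ A.
(vi): golf matches delta: golf ∈ Q.
Only one set left: november ∈ A.
(iv): only 4 candidates remain for A, so all are in.

A = {hotel, november, oscar, sierra}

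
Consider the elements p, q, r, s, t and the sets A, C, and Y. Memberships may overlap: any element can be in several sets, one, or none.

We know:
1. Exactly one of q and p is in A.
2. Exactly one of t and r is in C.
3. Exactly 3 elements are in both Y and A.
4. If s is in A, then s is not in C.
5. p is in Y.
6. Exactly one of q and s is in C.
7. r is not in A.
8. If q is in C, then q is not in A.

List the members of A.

A = {p, s, t}

From (5): p ∈ Y.
From (7): r ∉ A.
Suppose p ∉ A: no assignment then satisfies all the clues, so p ∈ A.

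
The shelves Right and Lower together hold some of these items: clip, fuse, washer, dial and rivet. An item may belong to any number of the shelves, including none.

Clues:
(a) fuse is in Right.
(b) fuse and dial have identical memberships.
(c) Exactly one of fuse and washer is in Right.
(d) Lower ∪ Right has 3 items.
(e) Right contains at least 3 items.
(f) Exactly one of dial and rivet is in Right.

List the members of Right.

From (a): fuse ∈ Right.
(b): dial matches fuse: dial ∈ Right.
(c) (exactly one): washer ∉ Right.
(f) (exactly one): rivet ∉ Right.
(e): only 3 candidates remain for Right, so all are in.

Right = {clip, dial, fuse}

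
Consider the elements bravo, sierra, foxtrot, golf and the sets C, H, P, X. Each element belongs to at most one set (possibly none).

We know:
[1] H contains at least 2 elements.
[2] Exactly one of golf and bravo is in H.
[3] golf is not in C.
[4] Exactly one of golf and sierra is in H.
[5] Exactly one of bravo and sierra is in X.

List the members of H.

H = {foxtrot, golf}

From (3): golf ∉ C.
Suppose bravo ∈ H: no assignment then satisfies all the clues, so bravo ∉ H.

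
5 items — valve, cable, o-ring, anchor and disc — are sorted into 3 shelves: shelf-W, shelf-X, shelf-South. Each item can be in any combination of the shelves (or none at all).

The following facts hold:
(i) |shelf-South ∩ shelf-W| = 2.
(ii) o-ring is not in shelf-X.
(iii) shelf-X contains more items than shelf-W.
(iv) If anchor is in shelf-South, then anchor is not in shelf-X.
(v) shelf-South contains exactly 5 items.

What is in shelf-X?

shelf-X = {cable, disc, valve}

From (ii): o-ring ∉ shelf-X.
(v): only 5 candidates remain for shelf-South, so all are in.
(iv): anchor ∉ shelf-X.
Suppose valve ∉ shelf-X: no assignment then satisfies all the clues, so valve ∈ shelf-X.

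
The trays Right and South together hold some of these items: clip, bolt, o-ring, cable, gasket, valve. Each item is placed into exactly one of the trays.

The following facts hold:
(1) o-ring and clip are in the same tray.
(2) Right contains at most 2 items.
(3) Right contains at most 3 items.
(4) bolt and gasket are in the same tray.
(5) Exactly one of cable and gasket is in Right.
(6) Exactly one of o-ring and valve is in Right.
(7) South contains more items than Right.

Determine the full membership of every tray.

Right = {cable, valve}; South = {bolt, clip, gasket, o-ring}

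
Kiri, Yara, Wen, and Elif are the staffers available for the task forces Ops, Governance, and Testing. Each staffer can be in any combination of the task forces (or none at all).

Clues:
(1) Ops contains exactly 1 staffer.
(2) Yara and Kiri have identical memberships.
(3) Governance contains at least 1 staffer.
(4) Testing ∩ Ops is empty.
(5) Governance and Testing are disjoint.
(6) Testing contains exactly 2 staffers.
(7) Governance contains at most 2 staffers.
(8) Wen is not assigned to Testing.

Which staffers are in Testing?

Testing = {Kiri, Yara}

From (8): Wen ∉ Testing.
Suppose Kiri ∉ Testing: no assignment then satisfies all the clues, so Kiri ∈ Testing.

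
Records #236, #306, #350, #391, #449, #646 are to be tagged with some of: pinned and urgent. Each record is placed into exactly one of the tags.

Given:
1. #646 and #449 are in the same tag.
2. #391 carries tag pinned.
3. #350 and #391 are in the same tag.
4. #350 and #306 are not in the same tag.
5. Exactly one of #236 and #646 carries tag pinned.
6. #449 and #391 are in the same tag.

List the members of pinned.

pinned = {#350, #391, #449, #646}

From (2): #391 ∈ pinned.
(3): #350 matches #391: #350 ∈ pinned.
(4): #306 ∉ pinned.
(6): #449 matches #391: #449 ∈ pinned.
Only one tag left: #306 ∈ urgent.
(1): #646 matches #449: #646 ∈ pinned.
(5) (exactly one): #236 ∉ pinned.
Only one tag left: #236 ∈ urgent.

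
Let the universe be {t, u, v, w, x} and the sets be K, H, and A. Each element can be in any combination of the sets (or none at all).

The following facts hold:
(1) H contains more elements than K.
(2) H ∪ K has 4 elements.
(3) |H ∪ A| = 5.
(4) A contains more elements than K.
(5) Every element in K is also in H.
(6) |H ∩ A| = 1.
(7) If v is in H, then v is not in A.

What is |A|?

2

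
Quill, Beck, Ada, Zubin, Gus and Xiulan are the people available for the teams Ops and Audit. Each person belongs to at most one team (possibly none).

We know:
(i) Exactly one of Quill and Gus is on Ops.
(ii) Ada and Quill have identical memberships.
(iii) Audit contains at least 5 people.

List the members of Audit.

Audit = {Ada, Beck, Quill, Xiulan, Zubin}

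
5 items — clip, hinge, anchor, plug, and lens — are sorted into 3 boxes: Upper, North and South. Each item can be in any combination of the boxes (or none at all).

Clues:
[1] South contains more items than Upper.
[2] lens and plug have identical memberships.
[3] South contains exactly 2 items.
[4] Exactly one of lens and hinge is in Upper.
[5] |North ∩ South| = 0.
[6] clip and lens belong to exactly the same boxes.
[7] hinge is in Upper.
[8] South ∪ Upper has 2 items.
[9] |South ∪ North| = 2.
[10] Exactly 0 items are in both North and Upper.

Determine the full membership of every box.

Upper = {hinge}; North = {}; South = {anchor, hinge}

From (7): hinge ∈ Upper.
(4) (exactly one): lens ∉ Upper.
(6): clip matches lens: clip ∉ Upper.
(2): plug matches lens: plug ∉ Upper.
Suppose clip ∈ North: no assignment then satisfies all the clues, so clip ∉ North.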